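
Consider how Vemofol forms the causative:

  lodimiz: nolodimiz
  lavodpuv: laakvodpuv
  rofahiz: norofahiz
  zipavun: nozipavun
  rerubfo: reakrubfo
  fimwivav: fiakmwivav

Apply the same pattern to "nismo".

niaksmo

zipavun and lavodpuv both have last vowel 'u' yet inflect differently (nozipavun, laakvodpuv), so the last vowel is not what conditions the rule; the final letter is.
"nismo" ends in -o. The one such stem in the data (rerubfo → reakrubfo) inserts -ak- after the first vowel (as do lavodpuv, fimwivav), so the same rule applies.
The other pattern: stems ending in -n or -z add the prefix no-.
So nismo → niaksmo.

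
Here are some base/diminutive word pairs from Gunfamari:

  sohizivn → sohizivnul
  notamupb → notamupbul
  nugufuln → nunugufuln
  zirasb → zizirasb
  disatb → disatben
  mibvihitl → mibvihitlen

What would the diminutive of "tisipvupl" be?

tisipvuplul

notamupb and disatb both end in -b yet inflect differently (notamupbul, disatben), so the final letter is not what conditions the rule; the second-to-last letter is.
"tisipvupl" has second-to-last letter 'p'. The one such stem in the data (notamupb → notamupbul) adds -ul, so the same rule applies.
The other patterns: stems whose second-to-last letter is 't' add -en; stems whose second-to-last letter is 'l' or 's' repeat the first consonant+vowel as a prefix.
So tisipvupl → tisipvuplul.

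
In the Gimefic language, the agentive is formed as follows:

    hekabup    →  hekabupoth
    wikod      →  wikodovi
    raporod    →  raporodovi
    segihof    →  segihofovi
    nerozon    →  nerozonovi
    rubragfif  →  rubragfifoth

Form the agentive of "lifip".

segihof and rubragfif both end in -f yet inflect differently (segihofovi, rubragfifoth), so the final letter is not what conditions the rule; the last vowel is.
"lifip" has last vowel 'i'. The one such stem in the data (rubragfif → rubragfifoth) adds -oth, so the same rule applies.
So lifip → lifipoth.

lifipoth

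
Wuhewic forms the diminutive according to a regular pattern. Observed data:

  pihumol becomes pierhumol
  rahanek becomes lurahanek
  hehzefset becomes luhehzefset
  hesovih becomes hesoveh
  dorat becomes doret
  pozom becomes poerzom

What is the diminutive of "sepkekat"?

"sepkekat" has last vowel 'a'. The one such stem in the data (dorat → doret) changes the last vowel to 'e' (as does hesovih), so the same rule applies.
So sepkekat → sepkeket.

sepkeket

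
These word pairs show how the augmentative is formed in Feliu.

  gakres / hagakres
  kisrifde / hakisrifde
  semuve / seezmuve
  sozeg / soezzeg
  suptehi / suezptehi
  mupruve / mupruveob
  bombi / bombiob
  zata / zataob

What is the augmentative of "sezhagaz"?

seezzhagaz

kisrifde and semuve both end in -e yet inflect differently (hakisrifde, seezmuve), so the final letter is not what conditions the rule; the first letter is.
"sezhagaz" begins with s-. The stems beginning with s- (semuve → seezmuve, sozeg → soezzeg, suptehi → suezptehi) insert -ez- after the first vowel.
So sezhagaz → seezzhagaz.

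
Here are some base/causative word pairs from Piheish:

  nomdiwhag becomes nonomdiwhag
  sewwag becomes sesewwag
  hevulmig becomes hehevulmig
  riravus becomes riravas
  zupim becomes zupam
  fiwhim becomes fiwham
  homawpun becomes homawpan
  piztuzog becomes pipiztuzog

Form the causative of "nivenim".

"nivenim" ends in -m. The stems ending in -m (zupim → zupam, fiwhim → fiwham) change the last vowel to 'a'.
The other pattern: stems ending in -g repeat the first consonant+vowel as a prefix.
So nivenim → nivenam.

nivenam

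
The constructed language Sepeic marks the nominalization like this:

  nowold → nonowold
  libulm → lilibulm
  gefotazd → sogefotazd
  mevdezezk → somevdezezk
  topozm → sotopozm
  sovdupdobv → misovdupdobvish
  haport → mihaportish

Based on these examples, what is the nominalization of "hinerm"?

nowold and gefotazd both end in -d yet inflect differently (nonowold, sogefotazd), so the final letter is not what conditions the rule; the second-to-last letter is.
"hinerm" has second-to-last letter 'r'. The one such stem in the data (haport → mihaportish) adds mi- … -ish around the stem, so the same rule applies.
So hinerm → mihinermish.

mihinermish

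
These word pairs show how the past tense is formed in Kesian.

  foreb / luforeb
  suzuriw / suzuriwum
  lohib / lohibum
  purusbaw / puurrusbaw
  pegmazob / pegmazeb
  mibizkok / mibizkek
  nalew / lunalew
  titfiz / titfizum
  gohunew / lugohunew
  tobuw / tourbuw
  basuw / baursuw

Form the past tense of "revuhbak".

reurvuhbak

"revuhbak" has last vowel 'a'. The one such stem in the data (purusbaw → puurrusbaw) inserts -ur- after the first vowel (as do basuw, tobuw), so the same rule applies.
The other patterns: stems whose last vowel is 'i' add -um; stems whose last vowel is 'e' add the prefix lu-; stems whose last vowel is 'o' change the last vowel to 'e'.
So revuhbak → reurvuhbak.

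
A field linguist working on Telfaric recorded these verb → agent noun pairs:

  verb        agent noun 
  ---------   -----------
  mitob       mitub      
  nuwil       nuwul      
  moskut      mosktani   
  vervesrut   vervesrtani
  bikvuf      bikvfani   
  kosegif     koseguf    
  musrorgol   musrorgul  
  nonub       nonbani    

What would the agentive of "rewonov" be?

rewonuv

bikvuf and kosegif both end in -f yet inflect differently (bikvfani, koseguf), so the final letter is not what conditions the rule; the last vowel is.
"rewonov" has last vowel 'o'. The stems whose last vowel is 'o' (mitob → mitub, musrorgol → musrorgul) change the last vowel to 'u'.
The other pattern: stems whose last vowel is 'u' delete the last vowel and add -ani.
So rewonov → rewonuv.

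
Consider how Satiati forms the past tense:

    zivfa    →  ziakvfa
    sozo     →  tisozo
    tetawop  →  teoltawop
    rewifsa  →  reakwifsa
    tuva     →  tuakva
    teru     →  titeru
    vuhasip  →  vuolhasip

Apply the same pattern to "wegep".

"wegep" ends in -p. The stems ending in -p (vuhasip → vuolhasip, tetawop → teoltawop) insert -ol- after the first vowel.
The other patterns: stems ending in -a insert -ak- after the first vowel; stems ending in -o or -u add the prefix ti-.
So wegep → weolgep.

weolgep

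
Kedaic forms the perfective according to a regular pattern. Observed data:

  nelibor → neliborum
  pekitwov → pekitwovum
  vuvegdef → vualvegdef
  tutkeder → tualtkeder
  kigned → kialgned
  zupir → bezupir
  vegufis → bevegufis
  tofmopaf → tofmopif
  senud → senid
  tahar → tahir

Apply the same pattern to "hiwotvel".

"hiwotvel" has last vowel 'e'. The stems whose last vowel is 'e' (vuvegdef → vualvegdef, tutkeder → tualtkeder, kigned → kialgned) insert -al- after the first vowel.
The other patterns: stems whose last vowel is 'o' add -um; stems whose last vowel is 'i' add the prefix be-; stems whose last vowel is 'a' or 'u' change the last vowel to 'i'.
So hiwotvel → hialwotvel.

hialwotvel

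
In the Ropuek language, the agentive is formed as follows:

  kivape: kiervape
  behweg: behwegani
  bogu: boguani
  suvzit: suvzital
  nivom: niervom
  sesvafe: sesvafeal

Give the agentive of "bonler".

sesvafe and kivape both end in -e yet inflect differently (sesvafeal, kiervape), so the final letter is not what conditions the rule; the first letter is.
"bonler" begins with b-. The stems beginning with b- (bogu → boguani, behweg → behwegani) add -ani.
The other patterns: stems beginning with s- add -al; stems beginning with k- or n- insert -er- after the first vowel.
So bonler → bonlerani.

bonlerani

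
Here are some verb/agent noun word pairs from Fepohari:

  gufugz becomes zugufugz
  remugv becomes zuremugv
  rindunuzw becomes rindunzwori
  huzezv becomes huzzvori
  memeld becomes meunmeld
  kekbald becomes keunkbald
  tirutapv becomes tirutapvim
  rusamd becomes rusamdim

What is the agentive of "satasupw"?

remugv and huzezv both end in -v yet inflect differently (zuremugv, huzzvori), so the final letter is not what conditions the rule; the second-to-last letter is.
"satasupw" has second-to-last letter 'p'. The one such stem in the data (tirutapv → tirutapvim) adds -im, so the same rule applies.
The other patterns: stems whose second-to-last letter is 'g' add the prefix zu-; stems whose second-to-last letter is 'z' delete the last vowel and add -ori; stems whose second-to-last letter is 'l' insert -un- after the first vowel.
So satasupw → satasupwim.

satasupwim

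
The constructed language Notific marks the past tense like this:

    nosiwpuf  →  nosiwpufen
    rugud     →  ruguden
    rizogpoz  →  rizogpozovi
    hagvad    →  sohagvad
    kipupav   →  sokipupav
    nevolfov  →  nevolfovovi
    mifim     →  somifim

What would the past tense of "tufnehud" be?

tufnehuden

nevolfov and kipupav both end in -v yet inflect differently (nevolfovovi, sokipupav), so the final letter is not what conditions the rule; the last vowel is.
"tufnehud" has last vowel 'u'. The stems whose last vowel is 'u' (nosiwpuf → nosiwpufen, rugud → ruguden) add -en.
So tufnehud → tufnehuden.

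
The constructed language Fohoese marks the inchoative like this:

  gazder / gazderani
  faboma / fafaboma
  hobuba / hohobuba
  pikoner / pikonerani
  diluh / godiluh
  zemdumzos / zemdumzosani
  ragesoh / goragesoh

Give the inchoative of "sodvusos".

ragesoh and zemdumzos both have last vowel 'o' yet inflect differently (goragesoh, zemdumzosani), so the last vowel is not what conditions the rule; the final letter is.
"sodvusos" ends in -s. The one such stem in the data (zemdumzos → zemdumzosani) adds -ani, so the same rule applies.
So sodvusos → sodvusosani.

sodvusosani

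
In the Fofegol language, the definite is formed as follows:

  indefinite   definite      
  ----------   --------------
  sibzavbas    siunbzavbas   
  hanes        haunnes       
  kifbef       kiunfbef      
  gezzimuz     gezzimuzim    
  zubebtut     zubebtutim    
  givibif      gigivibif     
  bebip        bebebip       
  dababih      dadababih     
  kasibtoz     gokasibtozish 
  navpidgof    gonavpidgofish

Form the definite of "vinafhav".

viunnafhav

kifbef and givibif both end in -f yet inflect differently (kiunfbef, gigivibif), so the final letter is not what conditions the rule; the last vowel is.
"vinafhav" has last vowel 'a'. The one such stem in the data (sibzavbas → siunbzavbas) inserts -un- after the first vowel (as do hanes, kifbef), so the same rule applies.
The other patterns: stems whose last vowel is 'u' add -im; stems whose last vowel is 'i' repeat the first consonant+vowel as a prefix; stems whose last vowel is 'o' add go- … -ish around the stem.
So vinafhav → viunnafhav.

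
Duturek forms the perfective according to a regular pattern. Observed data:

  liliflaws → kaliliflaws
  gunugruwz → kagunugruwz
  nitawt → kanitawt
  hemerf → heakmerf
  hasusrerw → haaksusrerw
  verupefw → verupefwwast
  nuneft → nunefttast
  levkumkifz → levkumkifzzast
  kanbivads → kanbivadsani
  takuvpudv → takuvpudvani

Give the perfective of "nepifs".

"nepifs" has second-to-last letter 'f'. The stems whose second-to-last letter is 'f' (verupefw → verupefwwast, nuneft → nunefttast, levkumkifz → levkumkifzzast) double the final consonant and add -ast.
So nepifs → nepifssast.

nepifssast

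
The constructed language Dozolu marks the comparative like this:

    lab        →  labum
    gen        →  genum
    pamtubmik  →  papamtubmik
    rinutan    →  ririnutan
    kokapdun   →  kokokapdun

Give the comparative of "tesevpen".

tetesevpen

gen and rinutan both end in -n yet inflect differently (genum, ririnutan), so the final letter is not what conditions the rule; the number of vowels is.
"tesevpen" has 3 vowels. The stems with 3 vowels (pamtubmik → papamtubmik, rinutan → ririnutan, kokapdun → kokokapdun) repeat the first consonant+vowel as a prefix.
So tesevpen → tetesevpen.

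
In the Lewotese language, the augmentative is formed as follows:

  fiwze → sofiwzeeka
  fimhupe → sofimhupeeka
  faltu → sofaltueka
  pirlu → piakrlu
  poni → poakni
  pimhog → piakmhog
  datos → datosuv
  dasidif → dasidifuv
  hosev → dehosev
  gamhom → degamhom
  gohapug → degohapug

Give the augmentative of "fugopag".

faltu and pirlu both end in -u yet inflect differently (sofaltueka, piakrlu), so the final letter is not what conditions the rule; the first letter is.
"fugopag" begins with f-. The stems beginning with f- (fiwze → sofiwzeeka, fimhupe → sofimhupeeka, faltu → sofaltueka) add so- … -eka around the stem.
The other patterns: stems beginning with p- insert -ak- after the first vowel; stems beginning with d- add -uv; stems beginning with g- or h- add the prefix de-.
So fugopag → sofugopageka.

sofugopageka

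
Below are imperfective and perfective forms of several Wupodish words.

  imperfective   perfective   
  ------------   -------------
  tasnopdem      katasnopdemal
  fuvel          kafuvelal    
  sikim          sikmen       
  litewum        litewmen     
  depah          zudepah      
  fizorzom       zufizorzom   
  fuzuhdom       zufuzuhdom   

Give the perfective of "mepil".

tasnopdem and sikim both end in -m yet inflect differently (katasnopdemal, sikmen), so the final letter is not what conditions the rule; the last vowel is.
"mepil" has last vowel 'i'. The one such stem in the data (sikim → sikmen) deletes the last vowel and adds -en (as does litewum), so the same rule applies.
The other patterns: stems whose last vowel is 'e' add ka- … -al around the stem; stems whose last vowel is 'a' or 'o' add the prefix zu-.
So mepil → meplen.

meplen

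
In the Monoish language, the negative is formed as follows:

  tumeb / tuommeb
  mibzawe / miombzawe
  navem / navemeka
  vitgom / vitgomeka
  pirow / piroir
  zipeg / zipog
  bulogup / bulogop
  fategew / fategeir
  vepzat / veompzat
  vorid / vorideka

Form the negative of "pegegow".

pegegoir

fategew and zipeg both have last vowel 'e' yet inflect differently (fategeir, zipog), so the last vowel is not what conditions the rule; the final letter is.
"pegegow" ends in -w. The stems ending in -w (pirow → piroir, fategew → fategeir) drop the final letter and add -ir.
So pegegow → pegegoir.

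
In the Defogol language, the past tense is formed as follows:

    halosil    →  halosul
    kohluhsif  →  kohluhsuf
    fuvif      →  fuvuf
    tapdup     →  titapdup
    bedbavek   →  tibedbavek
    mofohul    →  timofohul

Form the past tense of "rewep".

halosil and mofohul both end in -l yet inflect differently (halosul, timofohul), so the final letter is not what conditions the rule; the last vowel is.
"rewep" has last vowel 'e'. The one such stem in the data (bedbavek → tibedbavek) adds the prefix ti-, so the same rule applies.
So rewep → tirewep.

tirewep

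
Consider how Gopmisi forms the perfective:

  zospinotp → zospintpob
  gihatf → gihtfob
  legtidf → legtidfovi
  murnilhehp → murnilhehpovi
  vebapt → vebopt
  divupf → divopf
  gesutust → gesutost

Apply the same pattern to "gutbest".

gutbost

gihatf and legtidf both end in -f yet inflect differently (gihtfob, legtidfovi), so the final letter is not what conditions the rule; the second-to-last letter is.
"gutbest" has second-to-last letter 's'. The one such stem in the data (gesutust → gesutost) changes the last vowel to 'o' (as do vebapt, divupf), so the same rule applies.
So gutbest → gutbost.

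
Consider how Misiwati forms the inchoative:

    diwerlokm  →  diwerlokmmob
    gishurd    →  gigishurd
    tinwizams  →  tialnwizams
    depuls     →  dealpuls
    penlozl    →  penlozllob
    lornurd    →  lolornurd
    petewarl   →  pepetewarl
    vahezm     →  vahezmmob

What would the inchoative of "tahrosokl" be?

petewarl and penlozl both end in -l yet inflect differently (pepetewarl, penlozllob), so the final letter is not what conditions the rule; the second-to-last letter is.
"tahrosokl" has second-to-last letter 'k'. The one such stem in the data (diwerlokm → diwerlokmmob) doubles the final consonant and adds -ob (as do vahezm, penlozl), so the same rule applies.
The other patterns: stems whose second-to-last letter is 'r' repeat the first consonant+vowel as a prefix; stems whose second-to-last letter is 'l' or 'm' insert -al- after the first vowel.
So tahrosokl → tahrosokllob.

tahrosokllob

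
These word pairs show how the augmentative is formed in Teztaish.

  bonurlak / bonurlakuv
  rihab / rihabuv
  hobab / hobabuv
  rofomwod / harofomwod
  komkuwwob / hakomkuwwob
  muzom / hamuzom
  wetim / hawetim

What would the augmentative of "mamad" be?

mamaduv

"mamad" has last vowel 'a'. The stems whose last vowel is 'a' (rihab → rihabuv, hobab → hobabuv, bonurlak → bonurlakuv) add -uv.
The other pattern: stems whose last vowel is 'i' or 'o' add the prefix ha-.
So mamad → mamaduv.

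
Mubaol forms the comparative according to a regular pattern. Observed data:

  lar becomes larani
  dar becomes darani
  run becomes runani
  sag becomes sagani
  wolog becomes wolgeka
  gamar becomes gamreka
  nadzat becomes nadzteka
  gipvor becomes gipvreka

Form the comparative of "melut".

melteka

sag and wolog both end in -g yet inflect differently (sagani, wolgeka), so the final letter is not what conditions the rule; the number of vowels is.
"melut" has 2 vowels. The stems with 2 vowels (wolog → wolgeka, gamar → gamreka, nadzat → nadzteka) delete the last vowel and add -eka.
So melut → melteka.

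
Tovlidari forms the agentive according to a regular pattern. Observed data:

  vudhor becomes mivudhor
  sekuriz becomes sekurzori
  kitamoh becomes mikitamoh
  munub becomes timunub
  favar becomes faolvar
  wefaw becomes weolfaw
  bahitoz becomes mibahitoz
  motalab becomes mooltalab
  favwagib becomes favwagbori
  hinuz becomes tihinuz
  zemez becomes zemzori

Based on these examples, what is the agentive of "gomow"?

hinuz and sekuriz both end in -z yet inflect differently (tihinuz, sekurzori), so the final letter is not what conditions the rule; the last vowel is.
"gomow" has last vowel 'o'. The stems whose last vowel is 'o' (bahitoz → mibahitoz, vudhor → mivudhor, kitamoh → mikitamoh) add the prefix mi-.
So gomow → migomow.

migomow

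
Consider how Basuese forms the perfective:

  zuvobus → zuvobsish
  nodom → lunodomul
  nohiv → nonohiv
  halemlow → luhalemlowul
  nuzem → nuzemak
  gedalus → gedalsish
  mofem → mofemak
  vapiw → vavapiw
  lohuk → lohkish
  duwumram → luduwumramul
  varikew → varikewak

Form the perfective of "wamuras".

luwamurasul

halemlow and varikew both end in -w yet inflect differently (luhalemlowul, varikewak), so the final letter is not what conditions the rule; the last vowel is.
"wamuras" has last vowel 'a'. The one such stem in the data (duwumram → luduwumramul) adds lu- … -ul around the stem, so the same rule applies.
The other patterns: stems whose last vowel is 'e' add -ak; stems whose last vowel is 'u' delete the last vowel and add -ish; stems whose last vowel is 'i' repeat the first consonant+vowel as a prefix.
So wamuras → luwamurasul.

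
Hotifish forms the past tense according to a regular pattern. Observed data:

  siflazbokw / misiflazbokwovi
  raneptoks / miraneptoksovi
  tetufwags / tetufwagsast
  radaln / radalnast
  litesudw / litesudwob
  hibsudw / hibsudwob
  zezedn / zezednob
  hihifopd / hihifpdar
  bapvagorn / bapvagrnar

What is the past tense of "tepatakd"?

mitepatakdovi

raneptoks and tetufwags both end in -s yet inflect differently (miraneptoksovi, tetufwagsast), so the final letter is not what conditions the rule; the second-to-last letter is.
"tepatakd" has second-to-last letter 'k'. The stems whose second-to-last letter is 'k' (siflazbokw → misiflazbokwovi, raneptoks → miraneptoksovi) add mi- … -ovi around the stem.
The other patterns: stems whose second-to-last letter is 'g' or 'l' add -ast; stems whose second-to-last letter is 'd' add -ob; stems whose second-to-last letter is 'p' or 'r' delete the last vowel and add -ar.
So tepatakd → mitepatakdovi.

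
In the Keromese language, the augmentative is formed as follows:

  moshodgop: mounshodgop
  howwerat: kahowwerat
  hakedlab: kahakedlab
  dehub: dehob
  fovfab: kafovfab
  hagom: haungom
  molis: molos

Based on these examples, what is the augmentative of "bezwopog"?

beunzwopog

fovfab and dehub both end in -b yet inflect differently (kafovfab, dehob), so the final letter is not what conditions the rule; the last vowel is.
"bezwopog" has last vowel 'o'. The stems whose last vowel is 'o' (moshodgop → mounshodgop, hagom → haungom) insert -un- after the first vowel.
The other patterns: stems whose last vowel is 'a' add the prefix ka-; stems whose last vowel is 'i' or 'u' change the last vowel to 'o'.
So bezwopog → beunzwopog.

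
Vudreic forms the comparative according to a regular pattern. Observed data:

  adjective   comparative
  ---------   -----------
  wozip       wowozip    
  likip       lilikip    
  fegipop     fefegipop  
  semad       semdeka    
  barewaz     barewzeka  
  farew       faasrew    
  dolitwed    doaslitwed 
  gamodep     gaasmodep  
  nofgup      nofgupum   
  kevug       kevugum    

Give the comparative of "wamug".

wamugum

semad and dolitwed both end in -d yet inflect differently (semdeka, doaslitwed), so the final letter is not what conditions the rule; the last vowel is.
"wamug" has last vowel 'u'. The stems whose last vowel is 'u' (nofgup → nofgupum, kevug → kevugum) add -um.
So wamug → wamugum.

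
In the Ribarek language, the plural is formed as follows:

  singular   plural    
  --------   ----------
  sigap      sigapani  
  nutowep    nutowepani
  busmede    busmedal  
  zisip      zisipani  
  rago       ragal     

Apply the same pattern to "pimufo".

nutowep and busmede both have last vowel 'e' yet inflect differently (nutowepani, busmedal), so the last vowel is not what conditions the rule; whether the stem ends in a vowel or a consonant is.
"pimufo" ends in a vowel. The stems ending in a vowel (rago → ragal, busmede → busmedal) drop the final letter and add -al.
The other pattern: stems ending in a consonant add -ani.
So pimufo → pimufal.

pimufal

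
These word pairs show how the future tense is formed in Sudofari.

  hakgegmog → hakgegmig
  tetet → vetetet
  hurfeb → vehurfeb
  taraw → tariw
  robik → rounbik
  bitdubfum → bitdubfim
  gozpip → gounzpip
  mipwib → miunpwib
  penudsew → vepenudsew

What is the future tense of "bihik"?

biunhik

"bihik" has last vowel 'i'. The stems whose last vowel is 'i' (mipwib → miunpwib, robik → rounbik, gozpip → gounzpip) insert -un- after the first vowel.
The other patterns: stems whose last vowel is 'e' add the prefix ve-; stems whose last vowel is 'a', 'o' or 'u' change the last vowel to 'i'.
So bihik → biunhik.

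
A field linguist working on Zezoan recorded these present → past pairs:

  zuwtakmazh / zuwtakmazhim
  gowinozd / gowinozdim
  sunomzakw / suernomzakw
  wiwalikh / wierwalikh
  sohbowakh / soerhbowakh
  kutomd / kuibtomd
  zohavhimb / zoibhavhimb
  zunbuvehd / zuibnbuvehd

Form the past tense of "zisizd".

zuwtakmazh and wiwalikh both end in -h yet inflect differently (zuwtakmazhim, wierwalikh), so the final letter is not what conditions the rule; the second-to-last letter is.
"zisizd" has second-to-last letter 'z'. The stems whose second-to-last letter is 'z' (zuwtakmazh → zuwtakmazhim, gowinozd → gowinozdim) add -im.
The other patterns: stems whose second-to-last letter is 'k' insert -er- after the first vowel; stems whose second-to-last letter is 'h' or 'm' insert -ib- after the first vowel.
So zisizd → zisizdim.

zisizdim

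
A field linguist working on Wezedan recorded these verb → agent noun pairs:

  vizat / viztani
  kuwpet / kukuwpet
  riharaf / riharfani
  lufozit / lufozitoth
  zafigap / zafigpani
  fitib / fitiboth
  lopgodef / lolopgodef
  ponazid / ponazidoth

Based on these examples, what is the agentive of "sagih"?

lufozit and kuwpet both end in -t yet inflect differently (lufozitoth, kukuwpet), so the final letter is not what conditions the rule; the last vowel is.
"sagih" has last vowel 'i'. The stems whose last vowel is 'i' (ponazid → ponazidoth, lufozit → lufozitoth, fitib → fitiboth) add -oth.
The other patterns: stems whose last vowel is 'e' repeat the first consonant+vowel as a prefix; stems whose last vowel is 'a' delete the last vowel and add -ani.
So sagih → sagihoth.

sagihoth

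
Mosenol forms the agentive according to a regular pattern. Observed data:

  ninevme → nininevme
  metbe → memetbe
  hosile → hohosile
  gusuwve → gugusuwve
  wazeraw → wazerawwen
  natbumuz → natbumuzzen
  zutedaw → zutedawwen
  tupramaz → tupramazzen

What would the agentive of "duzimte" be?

duduzimte

ninevme and natbumuz both begin with n- yet inflect differently (nininevme, natbumuzzen), so the first letter is not what conditions the rule; the final letter is.
"duzimte" ends in -e. The stems ending in -e (ninevme → nininevme, metbe → memetbe, hosile → hohosile) repeat the first consonant+vowel as a prefix.
The other pattern: stems ending in -w or -z double the final consonant and add -en.
So duzimte → duduzimte.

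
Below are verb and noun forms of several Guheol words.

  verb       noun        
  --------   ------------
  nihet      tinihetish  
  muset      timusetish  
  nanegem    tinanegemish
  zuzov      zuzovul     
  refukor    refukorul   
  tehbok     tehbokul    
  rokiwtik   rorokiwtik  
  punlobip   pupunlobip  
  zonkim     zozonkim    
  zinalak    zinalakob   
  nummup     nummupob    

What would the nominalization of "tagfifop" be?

tehbok and rokiwtik both end in -k yet inflect differently (tehbokul, rorokiwtik), so the final letter is not what conditions the rule; the last vowel is.
"tagfifop" has last vowel 'o'. The stems whose last vowel is 'o' (zuzov → zuzovul, refukor → refukorul, tehbok → tehbokul) add -ul.
The other patterns: stems whose last vowel is 'e' add ti- … -ish around the stem; stems whose last vowel is 'i' repeat the first consonant+vowel as a prefix; stems whose last vowel is 'a' or 'u' add -ob.
So tagfifop → tagfifopul.

tagfifopul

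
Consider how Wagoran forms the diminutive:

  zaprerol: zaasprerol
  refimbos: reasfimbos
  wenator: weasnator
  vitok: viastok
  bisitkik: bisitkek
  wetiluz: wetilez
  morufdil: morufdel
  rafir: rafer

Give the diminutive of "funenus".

vitok and bisitkik both end in -k yet inflect differently (viastok, bisitkek), so the final letter is not what conditions the rule; the last vowel is.
"funenus" has last vowel 'u'. The one such stem in the data (wetiluz → wetilez) changes the last vowel to 'e' (as do bisitkik, morufdil), so the same rule applies.
The other pattern: stems whose last vowel is 'o' insert -as- after the first vowel.
So funenus → funenes.

funenes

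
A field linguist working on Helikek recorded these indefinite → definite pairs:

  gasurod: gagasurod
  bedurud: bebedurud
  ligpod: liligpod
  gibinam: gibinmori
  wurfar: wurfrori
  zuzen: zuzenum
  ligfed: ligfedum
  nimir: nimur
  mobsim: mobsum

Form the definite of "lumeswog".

lulumeswog

gasurod and ligfed both end in -d yet inflect differently (gagasurod, ligfedum), so the final letter is not what conditions the rule; the last vowel is.
"lumeswog" has last vowel 'o'. The stems whose last vowel is 'o' (gasurod → gagasurod, ligpod → liligpod) repeat the first consonant+vowel as a prefix.
The other patterns: stems whose last vowel is 'a' delete the last vowel and add -ori; stems whose last vowel is 'e' add -um; stems whose last vowel is 'i' change the last vowel to 'u'.
So lumeswog → lulumeswog.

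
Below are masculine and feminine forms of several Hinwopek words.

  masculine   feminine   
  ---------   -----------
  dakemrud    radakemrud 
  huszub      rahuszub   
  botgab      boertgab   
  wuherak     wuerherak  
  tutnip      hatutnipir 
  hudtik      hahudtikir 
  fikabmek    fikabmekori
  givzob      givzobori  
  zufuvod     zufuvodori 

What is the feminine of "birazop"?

birazopori

"birazop" has last vowel 'o'. The stems whose last vowel is 'o' (givzob → givzobori, zufuvod → zufuvodori) add -ori.
So birazop → birazopori.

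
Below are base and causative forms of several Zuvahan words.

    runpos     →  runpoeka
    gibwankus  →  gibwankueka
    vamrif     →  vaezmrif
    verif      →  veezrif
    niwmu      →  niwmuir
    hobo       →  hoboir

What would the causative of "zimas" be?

"zimas" ends in -s. The stems ending in -s (runpos → runpoeka, gibwankus → gibwankueka) drop the final letter and add -eka.
The other patterns: stems ending in -f insert -ez- after the first vowel; stems ending in -o or -u add -ir.
So zimas → zimaeka.

zimaeka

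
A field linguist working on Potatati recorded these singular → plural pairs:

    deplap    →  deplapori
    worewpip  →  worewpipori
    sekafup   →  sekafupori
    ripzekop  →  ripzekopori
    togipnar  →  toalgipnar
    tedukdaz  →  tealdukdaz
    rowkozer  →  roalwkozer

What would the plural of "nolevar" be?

noallevar

"nolevar" ends in -r. The stems ending in -r (togipnar → toalgipnar, rowkozer → roalwkozer) insert -al- after the first vowel.
So nolevar → noallevar.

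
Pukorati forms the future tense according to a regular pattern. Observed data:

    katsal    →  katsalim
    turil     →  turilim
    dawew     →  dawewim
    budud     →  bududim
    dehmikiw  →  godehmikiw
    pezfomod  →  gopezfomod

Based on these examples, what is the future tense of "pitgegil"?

dawew and dehmikiw both end in -w yet inflect differently (dawewim, godehmikiw), so the final letter is not what conditions the rule; the number of vowels is.
"pitgegil" has 3 vowels. The stems with 3 vowels (dehmikiw → godehmikiw, pezfomod → gopezfomod) add the prefix go-.
So pitgegil → gopitgegil.

gopitgegil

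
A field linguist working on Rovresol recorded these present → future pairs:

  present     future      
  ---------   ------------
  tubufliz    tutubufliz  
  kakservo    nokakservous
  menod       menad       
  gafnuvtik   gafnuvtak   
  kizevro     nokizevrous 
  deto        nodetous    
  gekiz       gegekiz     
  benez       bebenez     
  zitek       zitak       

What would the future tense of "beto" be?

nobetous

kakservo and menod both have last vowel 'o' yet inflect differently (nokakservous, menad), so the last vowel is not what conditions the rule; the final letter is.
"beto" ends in -o. The stems ending in -o (kakservo → nokakservous, deto → nodetous, kizevro → nokizevrous) add no- … -us around the stem.
The other patterns: stems ending in -z repeat the first consonant+vowel as a prefix; stems ending in -d or -k change the last vowel to 'a'.
So beto → nobetous.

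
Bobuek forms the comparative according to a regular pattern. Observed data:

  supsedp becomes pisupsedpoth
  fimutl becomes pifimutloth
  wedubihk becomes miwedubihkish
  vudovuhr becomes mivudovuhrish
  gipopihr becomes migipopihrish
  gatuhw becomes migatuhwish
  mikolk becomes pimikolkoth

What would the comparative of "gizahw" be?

wedubihk and mikolk both end in -k yet inflect differently (miwedubihkish, pimikolkoth), so the final letter is not what conditions the rule; the second-to-last letter is.
"gizahw" has second-to-last letter 'h'. The stems whose second-to-last letter is 'h' (wedubihk → miwedubihkish, gatuhw → migatuhwish, gipopihr → migipopihrish) add mi- … -ish around the stem.
The other pattern: stems whose second-to-last letter is 'd', 'l' or 't' add pi- … -oth around the stem.
So gizahw → migizahwish.

migizahwish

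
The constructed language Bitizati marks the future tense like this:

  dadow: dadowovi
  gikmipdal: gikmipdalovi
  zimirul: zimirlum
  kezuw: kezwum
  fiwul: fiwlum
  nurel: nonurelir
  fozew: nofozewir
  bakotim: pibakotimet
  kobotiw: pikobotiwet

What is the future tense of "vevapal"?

vevapalovi

gikmipdal and zimirul both end in -l yet inflect differently (gikmipdalovi, zimirlum), so the final letter is not what conditions the rule; the last vowel is.
"vevapal" has last vowel 'a'. The one such stem in the data (gikmipdal → gikmipdalovi) adds -ovi, so the same rule applies.
So vevapal → vevapalovi.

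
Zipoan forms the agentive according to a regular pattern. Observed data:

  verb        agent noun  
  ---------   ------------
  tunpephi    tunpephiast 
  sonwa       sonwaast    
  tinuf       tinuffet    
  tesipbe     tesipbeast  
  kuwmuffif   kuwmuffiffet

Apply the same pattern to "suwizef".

suwizeffet

tunpephi and kuwmuffif both have last vowel 'i' yet inflect differently (tunpephiast, kuwmuffiffet), so the last vowel is not what conditions the rule; whether the stem ends in a vowel or a consonant is.
"suwizef" ends in a consonant. The stems ending in a consonant (kuwmuffif → kuwmuffiffet, tinuf → tinuffet) double the final consonant and add -et.
So suwizef → suwizeffet.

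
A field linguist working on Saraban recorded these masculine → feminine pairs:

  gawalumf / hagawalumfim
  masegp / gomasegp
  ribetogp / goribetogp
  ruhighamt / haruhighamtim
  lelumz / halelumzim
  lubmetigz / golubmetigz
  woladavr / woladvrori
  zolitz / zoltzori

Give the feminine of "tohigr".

lubmetigz and lelumz both end in -z yet inflect differently (golubmetigz, halelumzim), so the final letter is not what conditions the rule; the second-to-last letter is.
"tohigr" has second-to-last letter 'g'. The stems whose second-to-last letter is 'g' (ribetogp → goribetogp, lubmetigz → golubmetigz, masegp → gomasegp) add the prefix go-.
So tohigr → gotohigr.

gotohigr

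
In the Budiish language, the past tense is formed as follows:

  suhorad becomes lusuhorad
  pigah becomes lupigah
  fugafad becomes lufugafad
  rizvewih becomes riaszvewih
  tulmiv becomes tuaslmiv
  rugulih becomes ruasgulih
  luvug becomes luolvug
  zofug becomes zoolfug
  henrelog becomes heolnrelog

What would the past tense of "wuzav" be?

luwuzav

pigah and rizvewih both end in -h yet inflect differently (lupigah, riaszvewih), so the final letter is not what conditions the rule; the last vowel is.
"wuzav" has last vowel 'a'. The stems whose last vowel is 'a' (suhorad → lusuhorad, pigah → lupigah, fugafad → lufugafad) add the prefix lu-.
So wuzav → luwuzav.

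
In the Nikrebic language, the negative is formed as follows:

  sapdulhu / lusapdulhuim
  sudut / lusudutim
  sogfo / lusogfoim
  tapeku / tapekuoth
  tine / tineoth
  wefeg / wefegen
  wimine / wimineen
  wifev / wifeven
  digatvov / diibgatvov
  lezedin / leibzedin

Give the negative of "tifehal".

"tifehal" begins with t-. The stems beginning with t- (tapeku → tapekuoth, tine → tineoth) add -oth.
The other patterns: stems beginning with s- add lu- … -im around the stem; stems beginning with w- add -en; stems beginning with d- or l- insert -ib- after the first vowel.
So tifehal → tifehaloth.

tifehaloth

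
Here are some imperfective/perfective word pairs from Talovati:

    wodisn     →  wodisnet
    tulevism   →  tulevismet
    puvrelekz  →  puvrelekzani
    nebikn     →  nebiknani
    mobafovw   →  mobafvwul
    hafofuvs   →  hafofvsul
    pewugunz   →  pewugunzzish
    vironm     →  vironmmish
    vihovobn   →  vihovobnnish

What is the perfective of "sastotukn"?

wodisn and nebikn both end in -n yet inflect differently (wodisnet, nebiknani), so the final letter is not what conditions the rule; the second-to-last letter is.
"sastotukn" has second-to-last letter 'k'. The stems whose second-to-last letter is 'k' (puvrelekz → puvrelekzani, nebikn → nebiknani) add -ani.
So sastotukn → sastotuknani.

sastotuknani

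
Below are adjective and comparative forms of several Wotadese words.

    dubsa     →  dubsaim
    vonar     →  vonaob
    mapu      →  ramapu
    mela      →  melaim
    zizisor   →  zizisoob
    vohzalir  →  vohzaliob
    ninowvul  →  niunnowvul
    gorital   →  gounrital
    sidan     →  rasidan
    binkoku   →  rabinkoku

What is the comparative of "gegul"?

geungul

dubsa and gorital both have last vowel 'a' yet inflect differently (dubsaim, gounrital), so the last vowel is not what conditions the rule; the final letter is.
"gegul" ends in -l. The stems ending in -l (ninowvul → niunnowvul, gorital → gounrital) insert -un- after the first vowel.
The other patterns: stems ending in -a add -im; stems ending in -r drop the final letter and add -ob; stems ending in -n or -u add the prefix ra-.
So gegul → geungul.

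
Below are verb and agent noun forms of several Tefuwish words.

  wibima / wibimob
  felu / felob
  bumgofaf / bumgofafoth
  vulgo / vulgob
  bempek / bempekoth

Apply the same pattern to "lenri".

"lenri" ends in a vowel. The stems ending in a vowel (vulgo → vulgob, felu → felob, wibima → wibimob) drop the final letter and add -ob.
So lenri → lenrob.

lenrob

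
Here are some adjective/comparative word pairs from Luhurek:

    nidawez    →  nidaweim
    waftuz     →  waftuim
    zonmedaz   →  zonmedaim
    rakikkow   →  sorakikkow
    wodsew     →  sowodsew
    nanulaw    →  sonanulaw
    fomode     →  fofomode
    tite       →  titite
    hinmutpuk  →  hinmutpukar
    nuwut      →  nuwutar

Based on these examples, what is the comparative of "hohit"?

hohitar

nidawez and wodsew both have last vowel 'e' yet inflect differently (nidaweim, sowodsew), so the last vowel is not what conditions the rule; the final letter is.
"hohit" ends in -t. The one such stem in the data (nuwut → nuwutar) adds -ar, so the same rule applies.
So hohit → hohitar.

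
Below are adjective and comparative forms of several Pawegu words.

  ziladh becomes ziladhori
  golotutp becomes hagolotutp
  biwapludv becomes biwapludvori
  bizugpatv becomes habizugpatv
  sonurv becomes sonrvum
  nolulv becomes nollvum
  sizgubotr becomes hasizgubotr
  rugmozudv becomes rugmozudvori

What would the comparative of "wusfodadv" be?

biwapludv and bizugpatv both end in -v yet inflect differently (biwapludvori, habizugpatv), so the final letter is not what conditions the rule; the second-to-last letter is.
"wusfodadv" has second-to-last letter 'd'. The stems whose second-to-last letter is 'd' (biwapludv → biwapludvori, ziladh → ziladhori, rugmozudv → rugmozudvori) add -ori.
The other patterns: stems whose second-to-last letter is 't' add the prefix ha-; stems whose second-to-last letter is 'l' or 'r' delete the last vowel and add -um.
So wusfodadv → wusfodadvori.

wusfodadvori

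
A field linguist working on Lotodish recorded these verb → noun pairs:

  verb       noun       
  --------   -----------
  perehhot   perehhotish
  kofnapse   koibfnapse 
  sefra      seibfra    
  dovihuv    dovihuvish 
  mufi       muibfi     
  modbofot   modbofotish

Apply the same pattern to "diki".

mufi and modbofot both begin with m- yet inflect differently (muibfi, modbofotish), so the first letter is not what conditions the rule; whether the stem ends in a vowel or a consonant is.
"diki" ends in a vowel. The stems ending in a vowel (sefra → seibfra, mufi → muibfi, kofnapse → koibfnapse) insert -ib- after the first vowel.
So diki → diibki.

diibki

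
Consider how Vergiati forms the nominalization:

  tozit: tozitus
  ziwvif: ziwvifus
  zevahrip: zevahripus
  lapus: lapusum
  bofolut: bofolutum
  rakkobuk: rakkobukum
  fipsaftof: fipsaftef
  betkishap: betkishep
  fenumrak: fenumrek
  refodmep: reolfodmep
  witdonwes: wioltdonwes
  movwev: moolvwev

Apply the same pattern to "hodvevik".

tozit and bofolut both end in -t yet inflect differently (tozitus, bofolutum), so the final letter is not what conditions the rule; the last vowel is.
"hodvevik" has last vowel 'i'. The stems whose last vowel is 'i' (tozit → tozitus, ziwvif → ziwvifus, zevahrip → zevahripus) add -us.
The other patterns: stems whose last vowel is 'u' add -um; stems whose last vowel is 'a' or 'o' change the last vowel to 'e'; stems whose last vowel is 'e' insert -ol- after the first vowel.
So hodvevik → hodvevikus.

hodvevikus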